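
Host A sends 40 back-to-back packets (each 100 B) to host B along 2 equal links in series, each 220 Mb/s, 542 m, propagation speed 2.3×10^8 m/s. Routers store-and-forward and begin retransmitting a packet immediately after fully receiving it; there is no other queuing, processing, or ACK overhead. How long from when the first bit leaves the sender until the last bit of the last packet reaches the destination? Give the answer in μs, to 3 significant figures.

154 μs

Per-hop transmission t_tx = L/R = 800/220000000 = 3.63636 μs.
Per-hop propagation t_prop = 542/2.3e+08 = 2.35652 μs.
Pipeline fill: first packet needs 2·t_tx to clear all hops; remaining 39 packets each add one t_tx.
Total = (2+40-1)·t_tx + 2·t_prop = 41·3.63636 + 2·2.35652 = 154 μs.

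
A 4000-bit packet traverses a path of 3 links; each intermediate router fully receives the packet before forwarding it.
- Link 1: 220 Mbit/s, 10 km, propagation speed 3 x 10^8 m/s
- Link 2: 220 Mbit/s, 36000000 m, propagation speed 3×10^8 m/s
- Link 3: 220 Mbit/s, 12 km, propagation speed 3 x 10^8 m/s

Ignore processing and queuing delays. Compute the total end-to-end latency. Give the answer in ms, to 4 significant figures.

120.1 ms

Transmission delay per hop = L/R = 4000/220000000 = 0.0181818 ms; 3 hops → 0.0545455 ms.
Propagation delays (d/s per hop): 0.0333333, 120, 0.04 ms; sum = 120.073 ms.
End-to-end = 120.1 ms.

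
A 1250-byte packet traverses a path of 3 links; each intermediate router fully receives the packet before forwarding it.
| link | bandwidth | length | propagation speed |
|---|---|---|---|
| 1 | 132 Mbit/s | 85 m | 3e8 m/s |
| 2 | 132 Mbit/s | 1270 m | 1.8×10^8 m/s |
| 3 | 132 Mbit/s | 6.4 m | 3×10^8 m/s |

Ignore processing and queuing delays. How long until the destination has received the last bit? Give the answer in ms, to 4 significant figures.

L = 1250 × 8 = 10000 bits.
Transmission delay per hop = L/R = 10000/132000000 = 0.0757576 ms; 3 hops → 0.227273 ms.
Propagation delays (d/s per hop): 0.000283333, 0.00705556, 2.13333e-05 ms; sum = 0.00736022 ms.
End-to-end = 0.2346 ms.

0.2346 ms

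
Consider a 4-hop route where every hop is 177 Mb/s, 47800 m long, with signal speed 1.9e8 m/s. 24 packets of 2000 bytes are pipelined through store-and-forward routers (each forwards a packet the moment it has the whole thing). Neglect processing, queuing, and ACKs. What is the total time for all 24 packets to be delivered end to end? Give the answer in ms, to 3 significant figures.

Per-hop transmission t_tx = L/R = 16000/177000000 = 0.0903955 ms.
Per-hop propagation t_prop = 47800/190000000 = 0.251579 ms.
Pipeline fill: first packet needs 4·t_tx to clear all hops; remaining 23 packets each add one t_tx.
Total = (4+24-1)·t_tx + 4·t_prop = 27·0.0903955 + 4·0.251579 = 3.45 ms.

3.45 ms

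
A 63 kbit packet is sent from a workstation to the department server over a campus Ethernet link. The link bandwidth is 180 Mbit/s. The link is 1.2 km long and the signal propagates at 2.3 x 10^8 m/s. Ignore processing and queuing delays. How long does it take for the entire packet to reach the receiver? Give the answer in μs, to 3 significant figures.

L = 63000 bits.
Transmission delay = L/R = 63000 / 180000000 = 350 μs.
Propagation delay = d/s = 1200 m / 2.3e+08 m/s = 5.21739 μs.
Total = 355 μs.

355 μs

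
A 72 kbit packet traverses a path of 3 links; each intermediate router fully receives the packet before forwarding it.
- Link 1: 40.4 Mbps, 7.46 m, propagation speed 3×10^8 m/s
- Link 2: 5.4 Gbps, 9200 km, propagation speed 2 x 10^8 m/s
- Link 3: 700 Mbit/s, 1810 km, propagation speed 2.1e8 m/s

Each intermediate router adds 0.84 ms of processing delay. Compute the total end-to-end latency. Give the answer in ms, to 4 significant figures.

L = 72000 bits.
Transmission delays (L/R per hop): 1.78218, 0.0133333, 0.102857 ms; sum = 1.89837 ms.
Propagation delays (d/s per hop): 2.48667e-05, 46, 8.61905 ms; sum = 54.6191 ms.
Processing at 2 router(s): 2 × 0.84 ms = 1.68 ms.
End-to-end = 58.20 ms.

58.20 ms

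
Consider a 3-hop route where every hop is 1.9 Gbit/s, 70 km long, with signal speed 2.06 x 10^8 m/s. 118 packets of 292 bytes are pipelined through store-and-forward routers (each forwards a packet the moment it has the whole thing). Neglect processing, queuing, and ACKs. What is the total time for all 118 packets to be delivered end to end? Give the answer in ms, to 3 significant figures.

1.17 ms

Per-hop transmission t_tx = L/R = 2336/1900000000 = 0.00122947 ms.
Per-hop propagation t_prop = 70000/206000000 = 0.339806 ms.
Pipeline fill: first packet needs 3·t_tx to clear all hops; remaining 117 packets each add one t_tx.
Total = (3+118-1)·t_tx + 3·t_prop = 120·0.00122947 + 3·0.339806 = 1.17 ms.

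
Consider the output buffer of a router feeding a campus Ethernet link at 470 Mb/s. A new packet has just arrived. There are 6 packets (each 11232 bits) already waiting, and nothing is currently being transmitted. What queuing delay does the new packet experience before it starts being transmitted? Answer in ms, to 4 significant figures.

0.1434 ms

Each queued packet: L/R = 11232/470000000 = 0.0238979 ms.
6 queued → 0.143387 ms.
Queuing delay = 0.1434 ms.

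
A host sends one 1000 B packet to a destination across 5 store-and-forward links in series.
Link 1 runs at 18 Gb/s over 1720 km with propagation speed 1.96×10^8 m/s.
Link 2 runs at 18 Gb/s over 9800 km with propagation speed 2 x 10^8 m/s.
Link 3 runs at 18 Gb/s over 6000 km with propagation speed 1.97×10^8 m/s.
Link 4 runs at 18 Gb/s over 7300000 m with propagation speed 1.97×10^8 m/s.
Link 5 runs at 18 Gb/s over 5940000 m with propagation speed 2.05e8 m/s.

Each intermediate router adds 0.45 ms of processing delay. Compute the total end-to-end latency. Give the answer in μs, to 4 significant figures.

156100 μs

L = 1000 × 8 = 8000 bits.
Transmission delay per hop = L/R = 8000/18000000000 = 0.444444 μs; 5 hops → 2.22222 μs.
Propagation delays (d/s per hop): 8775.51, 49000, 30456.9, 37055.8, 28975.6 μs; sum = 154264 μs.
Processing at 4 router(s): 4 × 0.45 ms = 1800 μs.
End-to-end = 156100 μs.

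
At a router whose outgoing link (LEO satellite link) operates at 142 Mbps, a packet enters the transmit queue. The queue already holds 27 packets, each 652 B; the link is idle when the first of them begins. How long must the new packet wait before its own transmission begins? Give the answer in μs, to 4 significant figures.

991.8 μs

Each queued packet: L/R = 5216/142000000 = 36.7324 μs.
27 queued → 991.775 μs.
Queuing delay = 991.8 μs.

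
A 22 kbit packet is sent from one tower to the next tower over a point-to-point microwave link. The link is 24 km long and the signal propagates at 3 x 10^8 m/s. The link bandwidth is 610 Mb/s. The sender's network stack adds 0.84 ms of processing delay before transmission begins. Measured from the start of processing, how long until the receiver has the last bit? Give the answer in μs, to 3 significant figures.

956 μs

L = 22000 bits.
Transmission delay = L/R = 22000 / 610000000 = 36.0656 μs.
Propagation delay = d/s = 24000 m / 300000000 m/s = 80 μs.
Plus processing delay 0.84 ms = 840 μs.
Total = 956 μs.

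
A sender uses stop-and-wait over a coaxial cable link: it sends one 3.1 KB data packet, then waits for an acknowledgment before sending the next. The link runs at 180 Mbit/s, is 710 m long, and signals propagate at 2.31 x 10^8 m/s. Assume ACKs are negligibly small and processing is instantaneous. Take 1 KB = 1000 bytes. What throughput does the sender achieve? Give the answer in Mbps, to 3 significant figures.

172 Mbps

t_tx = L/R = 24800/180000000 = 0.000137778 s.
t_prop = 710/231000000 = 3.07359e-06 s; RTT = 6.14719e-06 s.
Cycle = t_tx + RTT = 0.000143925 s.
Throughput = L / cycle = 24800 / 0.000143925 = 172 Mbps.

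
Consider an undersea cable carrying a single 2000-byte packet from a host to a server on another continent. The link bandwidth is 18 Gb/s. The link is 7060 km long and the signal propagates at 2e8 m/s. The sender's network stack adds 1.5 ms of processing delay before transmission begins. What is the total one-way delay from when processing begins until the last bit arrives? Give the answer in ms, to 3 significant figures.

36.8 ms

L = 2000 × 8 = 16000 bits.
Transmission delay = L/R = 16000 / 18000000000 = 0.000888889 ms.
Propagation delay = d/s = 7060000 m / 200000000 m/s = 35.3 ms.
Plus processing delay 1.5 ms = 1.5 ms.
Total = 36.8 ms.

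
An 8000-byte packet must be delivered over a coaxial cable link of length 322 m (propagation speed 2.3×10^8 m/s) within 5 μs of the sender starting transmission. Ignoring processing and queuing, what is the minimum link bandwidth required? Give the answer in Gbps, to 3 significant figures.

L = 64000 bits.
Propagation delay = 322 / 2.3e+08 = 1.4 μs.
Transmission budget = 5 − 1.4 = 3.6 μs.
R ≥ L / t_tx = 64000 bits / 3.6e-06 s = 17.8 Gbps.

17.8 Gbps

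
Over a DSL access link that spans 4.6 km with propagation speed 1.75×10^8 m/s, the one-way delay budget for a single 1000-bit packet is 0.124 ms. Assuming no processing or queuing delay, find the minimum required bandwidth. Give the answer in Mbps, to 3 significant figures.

Propagation delay = 4600 / 175000000 = 0.0262857 ms.
Transmission budget = 0.124 − 0.0262857 = 0.0977143 ms.
R ≥ L / t_tx = 1000 bits / 9.77143e-05 s = 10.2 Mbps.

10.2 Mbps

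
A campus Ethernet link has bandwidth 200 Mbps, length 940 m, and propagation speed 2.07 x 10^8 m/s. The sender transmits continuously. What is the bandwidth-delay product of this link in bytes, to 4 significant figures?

Propagation delay = 940 / 2.07e+08 = 4.54106e-06 s.
BDP = R × t_prop = 200000000 × 4.54106e-06 = 908.213 bits.
In bytes: 908.213/8 = 113.5 bytes.

113.5 bytes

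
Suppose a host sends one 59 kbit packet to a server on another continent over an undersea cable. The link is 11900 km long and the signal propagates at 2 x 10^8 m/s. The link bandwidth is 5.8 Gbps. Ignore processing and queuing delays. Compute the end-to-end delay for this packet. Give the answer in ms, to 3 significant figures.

L = 59000 bits.
Transmission delay = L/R = 59000 / 5800000000 = 0.0101724 ms.
Propagation delay = d/s = 11900000 m / 200000000 m/s = 59.5 ms.
Total = 59.5 ms.

59.5 ms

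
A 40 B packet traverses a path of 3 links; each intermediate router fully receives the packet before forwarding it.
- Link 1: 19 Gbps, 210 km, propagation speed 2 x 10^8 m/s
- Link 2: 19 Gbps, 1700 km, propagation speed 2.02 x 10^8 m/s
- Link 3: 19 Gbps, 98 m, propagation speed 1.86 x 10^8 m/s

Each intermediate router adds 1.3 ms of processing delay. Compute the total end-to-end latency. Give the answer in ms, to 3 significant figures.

L = 40 × 8 = 320 bits.
Transmission delay per hop = L/R = 320/19000000000 = 1.68421e-05 ms; 3 hops → 5.05263e-05 ms.
Propagation delays (d/s per hop): 1.05, 8.41584, 0.000526882 ms; sum = 9.46637 ms.
Processing at 2 router(s): 2 × 1.3 ms = 2.6 ms.
End-to-end = 12.1 ms.

12.1 ms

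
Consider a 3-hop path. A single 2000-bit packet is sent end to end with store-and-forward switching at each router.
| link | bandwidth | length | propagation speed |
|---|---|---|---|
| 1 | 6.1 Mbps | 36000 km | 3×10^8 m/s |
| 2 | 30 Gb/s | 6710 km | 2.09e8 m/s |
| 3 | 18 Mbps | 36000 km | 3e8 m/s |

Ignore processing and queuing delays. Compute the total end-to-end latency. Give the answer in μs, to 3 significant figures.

Transmission delays (L/R per hop): 327.869, 0.0666667, 111.111 μs; sum = 439.047 μs.
Propagation delays (d/s per hop): 120000, 32105.3, 120000 μs; sum = 272105 μs.
End-to-end = 273000 μs.

273000 μs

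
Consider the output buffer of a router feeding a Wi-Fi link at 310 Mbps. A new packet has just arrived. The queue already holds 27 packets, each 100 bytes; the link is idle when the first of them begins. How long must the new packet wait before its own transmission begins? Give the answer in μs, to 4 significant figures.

69.68 μs

Each queued packet: L/R = 800/310000000 = 2.58065 μs.
27 queued → 69.6774 μs.
Queuing delay = 69.68 μs.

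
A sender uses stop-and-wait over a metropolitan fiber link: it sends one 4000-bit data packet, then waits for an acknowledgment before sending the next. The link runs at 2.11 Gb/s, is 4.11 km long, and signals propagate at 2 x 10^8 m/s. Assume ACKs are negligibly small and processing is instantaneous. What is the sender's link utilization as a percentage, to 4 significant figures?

4.409 %

t_tx = L/R = 4000/2.11e+09 = 1.89573e-06 s.
t_prop = 4110/200000000 = 2.055e-05 s; RTT = 4.11e-05 s.
Cycle = t_tx + RTT = 4.29957e-05 s.
Utilization = t_tx / cycle = 1.89573e-06/4.29957e-05 = 4.409 %.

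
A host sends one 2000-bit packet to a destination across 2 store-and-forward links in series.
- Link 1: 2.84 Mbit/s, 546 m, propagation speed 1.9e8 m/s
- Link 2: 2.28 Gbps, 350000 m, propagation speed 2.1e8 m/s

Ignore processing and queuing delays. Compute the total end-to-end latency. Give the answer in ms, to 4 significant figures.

Transmission delays (L/R per hop): 0.704225, 0.000877193 ms; sum = 0.705103 ms.
Propagation delays (d/s per hop): 0.00287368, 1.66667 ms; sum = 1.66954 ms.
End-to-end = 2.375 ms.

2.375 ms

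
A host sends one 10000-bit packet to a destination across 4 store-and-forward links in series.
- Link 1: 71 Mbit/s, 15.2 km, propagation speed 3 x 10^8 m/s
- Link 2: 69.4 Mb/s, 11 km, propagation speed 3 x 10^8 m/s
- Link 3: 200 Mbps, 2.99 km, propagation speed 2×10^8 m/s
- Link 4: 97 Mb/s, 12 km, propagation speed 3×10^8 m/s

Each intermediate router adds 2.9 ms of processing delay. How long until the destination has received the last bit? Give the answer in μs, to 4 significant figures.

9280 μs

Transmission delays (L/R per hop): 140.845, 144.092, 50, 103.093 μs; sum = 438.03 μs.
Propagation delays (d/s per hop): 50.6667, 36.6667, 14.95, 40 μs; sum = 142.283 μs.
Processing at 3 router(s): 3 × 2.9 ms = 8700 μs.
End-to-end = 9280 μs.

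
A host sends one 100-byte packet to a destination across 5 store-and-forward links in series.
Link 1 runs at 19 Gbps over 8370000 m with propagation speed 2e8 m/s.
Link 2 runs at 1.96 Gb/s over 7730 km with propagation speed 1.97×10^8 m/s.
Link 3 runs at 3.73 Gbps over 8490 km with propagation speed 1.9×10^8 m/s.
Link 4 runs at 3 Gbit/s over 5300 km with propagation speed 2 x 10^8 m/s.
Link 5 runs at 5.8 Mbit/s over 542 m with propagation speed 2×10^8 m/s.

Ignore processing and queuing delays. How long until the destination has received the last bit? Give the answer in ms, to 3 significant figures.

152 ms

L = 100 × 8 = 800 bits.
Transmission delays (L/R per hop): 4.21053e-05, 0.000408163, 0.000214477, 0.000266667, 0.137931 ms; sum = 0.138862 ms.
Propagation delays (d/s per hop): 41.85, 39.2386, 44.6842, 26.5, 0.00271 ms; sum = 152.275 ms.
End-to-end = 152 ms.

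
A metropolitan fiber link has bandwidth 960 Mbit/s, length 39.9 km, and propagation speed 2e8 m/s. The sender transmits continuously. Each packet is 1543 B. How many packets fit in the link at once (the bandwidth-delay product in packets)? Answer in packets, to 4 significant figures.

Propagation delay = 39900 / 200000000 = 0.0001995 s.
BDP = R × t_prop = 960000000 × 0.0001995 = 191520 bits.
In packets of 12344 bits: 15.52 packets.

15.52 packets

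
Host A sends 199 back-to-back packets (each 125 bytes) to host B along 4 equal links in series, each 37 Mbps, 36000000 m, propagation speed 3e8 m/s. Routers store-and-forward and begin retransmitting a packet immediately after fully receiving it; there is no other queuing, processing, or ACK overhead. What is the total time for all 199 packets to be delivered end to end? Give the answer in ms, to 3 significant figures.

485 ms

Per-hop transmission t_tx = L/R = 1000/37000000 = 0.027027 ms.
Per-hop propagation t_prop = 36000000/300000000 = 120 ms.
Pipeline fill: first packet needs 4·t_tx to clear all hops; remaining 198 packets each add one t_tx.
Total = (4+199-1)·t_tx + 4·t_prop = 202·0.027027 + 4·120 = 485 ms.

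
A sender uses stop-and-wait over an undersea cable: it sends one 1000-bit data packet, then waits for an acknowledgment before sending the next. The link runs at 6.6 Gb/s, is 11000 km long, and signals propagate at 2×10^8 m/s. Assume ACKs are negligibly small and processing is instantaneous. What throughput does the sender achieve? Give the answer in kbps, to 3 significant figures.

t_tx = L/R = 1000/6600000000 = 1.51515e-07 s.
t_prop = 11000000/200000000 = 0.055 s; RTT = 0.11 s.
Cycle = t_tx + RTT = 0.11 s.
Throughput = L / cycle = 1000 / 0.11 = 9.09 kbps.

9.09 kbps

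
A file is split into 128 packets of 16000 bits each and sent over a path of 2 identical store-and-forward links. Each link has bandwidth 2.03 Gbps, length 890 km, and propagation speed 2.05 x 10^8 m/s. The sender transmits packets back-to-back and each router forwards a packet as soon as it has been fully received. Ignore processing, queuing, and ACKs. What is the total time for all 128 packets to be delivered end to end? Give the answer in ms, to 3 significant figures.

9.70 ms

Per-hop transmission t_tx = L/R = 16000/2.03e+09 = 0.00788177 ms.
Per-hop propagation t_prop = 890000/2.05e+08 = 4.34146 ms.
Pipeline fill: first packet needs 2·t_tx to clear all hops; remaining 127 packets each add one t_tx.
Total = (2+128-1)·t_tx + 2·t_prop = 129·0.00788177 + 2·4.34146 = 9.70 ms.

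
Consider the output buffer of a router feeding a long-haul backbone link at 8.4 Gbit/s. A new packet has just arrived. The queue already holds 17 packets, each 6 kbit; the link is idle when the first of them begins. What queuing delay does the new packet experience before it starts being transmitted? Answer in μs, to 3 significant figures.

Each queued packet: L/R = 6000/8400000000 = 0.714286 μs.
17 queued → 12.1429 μs.
Queuing delay = 12.1 μs.

12.1 μs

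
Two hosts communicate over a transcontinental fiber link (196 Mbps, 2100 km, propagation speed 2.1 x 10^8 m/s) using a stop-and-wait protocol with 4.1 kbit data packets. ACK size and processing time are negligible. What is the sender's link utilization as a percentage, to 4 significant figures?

0.1045 %

t_tx = L/R = 4100/196000000 = 2.09184e-05 s.
t_prop = 2100000/210000000 = 0.01 s; RTT = 0.02 s.
Cycle = t_tx + RTT = 0.0200209 s.
Utilization = t_tx / cycle = 2.09184e-05/0.0200209 = 0.1045 %.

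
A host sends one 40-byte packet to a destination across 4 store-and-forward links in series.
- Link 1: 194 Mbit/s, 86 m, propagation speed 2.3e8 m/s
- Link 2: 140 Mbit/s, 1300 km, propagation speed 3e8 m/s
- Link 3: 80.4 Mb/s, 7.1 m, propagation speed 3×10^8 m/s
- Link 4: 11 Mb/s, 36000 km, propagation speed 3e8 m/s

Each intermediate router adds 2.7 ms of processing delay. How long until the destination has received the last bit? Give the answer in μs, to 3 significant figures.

L = 40 × 8 = 320 bits.
Transmission delays (L/R per hop): 1.64948, 2.28571, 3.9801, 29.0909 μs; sum = 37.0062 μs.
Propagation delays (d/s per hop): 0.373913, 4333.33, 0.0236667, 120000 μs; sum = 124334 μs.
Processing at 3 router(s): 3 × 2.7 ms = 8100 μs.
End-to-end = 132000 μs.

132000 μs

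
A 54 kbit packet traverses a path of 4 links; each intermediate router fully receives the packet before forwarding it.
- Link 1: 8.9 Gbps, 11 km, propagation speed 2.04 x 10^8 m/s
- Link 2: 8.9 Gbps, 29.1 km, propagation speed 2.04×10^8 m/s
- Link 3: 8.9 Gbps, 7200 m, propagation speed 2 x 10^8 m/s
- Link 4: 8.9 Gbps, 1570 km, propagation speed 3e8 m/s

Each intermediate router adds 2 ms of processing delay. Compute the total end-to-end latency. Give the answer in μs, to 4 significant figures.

11490 μs

L = 54000 bits.
Transmission delay per hop = L/R = 54000/8900000000 = 6.06742 μs; 4 hops → 24.2697 μs.
Propagation delays (d/s per hop): 53.9216, 142.647, 36, 5233.33 μs; sum = 5465.9 μs.
Processing at 3 router(s): 3 × 2 ms = 6000 μs.
End-to-end = 11490 μs.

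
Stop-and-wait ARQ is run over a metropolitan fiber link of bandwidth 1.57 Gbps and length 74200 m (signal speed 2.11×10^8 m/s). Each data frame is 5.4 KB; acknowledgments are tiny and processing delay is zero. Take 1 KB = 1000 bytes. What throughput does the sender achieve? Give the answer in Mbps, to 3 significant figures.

t_tx = L/R = 43200/1570000000 = 2.75159e-05 s.
t_prop = 74200/211000000 = 0.000351659 s; RTT = 0.000703318 s.
Cycle = t_tx + RTT = 0.000730833 s.
Throughput = L / cycle = 43200 / 0.000730833 = 59.1 Mbps.

59.1 Mbps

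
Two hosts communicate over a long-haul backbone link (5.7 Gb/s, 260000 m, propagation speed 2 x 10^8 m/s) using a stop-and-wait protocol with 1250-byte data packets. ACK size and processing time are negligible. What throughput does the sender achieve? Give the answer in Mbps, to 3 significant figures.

t_tx = L/R = 10000/5700000000 = 1.75439e-06 s.
t_prop = 260000/200000000 = 0.0013 s; RTT = 0.0026 s.
Cycle = t_tx + RTT = 0.00260175 s.
Throughput = L / cycle = 10000 / 0.00260175 = 3.84 Mbps.

3.84 Mbps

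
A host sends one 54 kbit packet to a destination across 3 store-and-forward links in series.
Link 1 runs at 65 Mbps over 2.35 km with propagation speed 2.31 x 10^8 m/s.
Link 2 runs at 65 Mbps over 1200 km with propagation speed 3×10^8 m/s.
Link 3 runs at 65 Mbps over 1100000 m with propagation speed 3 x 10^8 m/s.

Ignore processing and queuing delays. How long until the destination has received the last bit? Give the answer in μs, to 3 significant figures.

L = 54000 bits.
Transmission delay per hop = L/R = 54000/65000000 = 830.769 μs; 3 hops → 2492.31 μs.
Propagation delays (d/s per hop): 10.1732, 4000, 3666.67 μs; sum = 7676.84 μs.
End-to-end = 10200 μs.

10200 μs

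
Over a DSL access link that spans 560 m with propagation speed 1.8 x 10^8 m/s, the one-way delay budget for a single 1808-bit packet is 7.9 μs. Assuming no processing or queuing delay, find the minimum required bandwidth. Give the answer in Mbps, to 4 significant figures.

377.5 Mbps

Propagation delay = 560 / 180000000 = 3.11111 μs.
Transmission budget = 7.9 − 3.11111 = 4.78889 μs.
R ≥ L / t_tx = 1808 bits / 4.78889e-06 s = 377.5 Mbps.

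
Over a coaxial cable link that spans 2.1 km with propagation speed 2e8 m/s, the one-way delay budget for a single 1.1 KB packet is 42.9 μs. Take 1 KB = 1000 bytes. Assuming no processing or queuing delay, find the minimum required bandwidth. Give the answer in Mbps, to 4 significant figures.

L = 8800 bits.
Propagation delay = 2100 / 200000000 = 10.5 μs.
Transmission budget = 42.9 − 10.5 = 32.4 μs.
R ≥ L / t_tx = 8800 bits / 3.24e-05 s = 271.6 Mbps.

271.6 Mbps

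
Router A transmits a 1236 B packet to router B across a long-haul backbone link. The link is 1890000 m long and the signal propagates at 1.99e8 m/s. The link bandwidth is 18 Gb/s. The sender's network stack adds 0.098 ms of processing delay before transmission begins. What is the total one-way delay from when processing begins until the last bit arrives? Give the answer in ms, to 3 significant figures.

9.60 ms

L = 1236 × 8 = 9888 bits.
Transmission delay = L/R = 9888 / 18000000000 = 0.000549333 ms.
Propagation delay = d/s = 1890000 m / 199000000 m/s = 9.49749 ms.
Plus processing delay 0.098 ms = 0.098 ms.
Total = 9.60 ms.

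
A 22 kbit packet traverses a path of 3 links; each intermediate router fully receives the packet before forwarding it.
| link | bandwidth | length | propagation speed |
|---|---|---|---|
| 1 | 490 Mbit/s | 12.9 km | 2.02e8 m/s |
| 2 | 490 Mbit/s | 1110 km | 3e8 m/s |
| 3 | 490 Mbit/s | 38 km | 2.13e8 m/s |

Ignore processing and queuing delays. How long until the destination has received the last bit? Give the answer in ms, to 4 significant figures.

L = 22000 bits.
Transmission delay per hop = L/R = 22000/490000000 = 0.044898 ms; 3 hops → 0.134694 ms.
Propagation delays (d/s per hop): 0.0638614, 3.7, 0.178404 ms; sum = 3.94227 ms.
End-to-end = 4.077 ms.

4.077 ms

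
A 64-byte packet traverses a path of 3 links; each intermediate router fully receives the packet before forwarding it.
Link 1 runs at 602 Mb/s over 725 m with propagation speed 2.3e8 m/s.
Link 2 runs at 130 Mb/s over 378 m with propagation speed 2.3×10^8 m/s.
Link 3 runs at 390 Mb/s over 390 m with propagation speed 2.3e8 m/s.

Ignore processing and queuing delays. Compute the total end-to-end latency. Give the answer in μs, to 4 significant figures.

12.59 μs

L = 64 × 8 = 512 bits.
Transmission delays (L/R per hop): 0.850498, 3.93846, 1.31282 μs; sum = 6.10178 μs.
Propagation delays (d/s per hop): 3.15217, 1.64348, 1.69565 μs; sum = 6.4913 μs.
End-to-end = 12.59 μs.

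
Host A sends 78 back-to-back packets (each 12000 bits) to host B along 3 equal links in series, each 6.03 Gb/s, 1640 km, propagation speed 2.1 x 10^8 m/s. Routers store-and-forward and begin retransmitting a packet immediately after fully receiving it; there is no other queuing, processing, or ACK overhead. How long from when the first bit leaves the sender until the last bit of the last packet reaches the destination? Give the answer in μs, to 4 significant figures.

Per-hop transmission t_tx = L/R = 12000/6030000000 = 1.99005 μs.
Per-hop propagation t_prop = 1640000/210000000 = 7809.52 μs.
Pipeline fill: first packet needs 3·t_tx to clear all hops; remaining 77 packets each add one t_tx.
Total = (3+78-1)·t_tx + 3·t_prop = 80·1.99005 + 3·7809.52 = 23590 μs.

23590 μs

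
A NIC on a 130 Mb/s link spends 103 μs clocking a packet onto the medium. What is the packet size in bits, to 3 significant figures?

13400 bits

L = R × t_tx = 130000000 b/s × 0.000103 s = 13390 bits.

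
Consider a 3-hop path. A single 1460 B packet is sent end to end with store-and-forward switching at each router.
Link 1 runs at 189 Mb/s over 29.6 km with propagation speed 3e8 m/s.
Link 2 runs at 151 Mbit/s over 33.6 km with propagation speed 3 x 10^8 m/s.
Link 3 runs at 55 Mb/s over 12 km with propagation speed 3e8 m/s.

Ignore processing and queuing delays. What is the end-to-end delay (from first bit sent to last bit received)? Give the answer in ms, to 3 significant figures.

0.602 ms

L = 1460 × 8 = 11680 bits.
Transmission delays (L/R per hop): 0.0617989, 0.077351, 0.212364 ms; sum = 0.351514 ms.
Propagation delays (d/s per hop): 0.0986667, 0.112, 0.04 ms; sum = 0.250667 ms.
End-to-end = 0.602 ms.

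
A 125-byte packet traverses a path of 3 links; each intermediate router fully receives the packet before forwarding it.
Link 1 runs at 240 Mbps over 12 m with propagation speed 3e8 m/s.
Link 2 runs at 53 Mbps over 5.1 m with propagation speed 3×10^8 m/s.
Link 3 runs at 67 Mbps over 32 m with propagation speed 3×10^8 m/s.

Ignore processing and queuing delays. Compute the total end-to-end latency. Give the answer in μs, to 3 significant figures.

38.1 μs

L = 125 × 8 = 1000 bits.
Transmission delays (L/R per hop): 4.16667, 18.8679, 14.9254 μs; sum = 37.96 μs.
Propagation delays (d/s per hop): 0.04, 0.017, 0.106667 μs; sum = 0.163667 μs.
End-to-end = 38.1 μs.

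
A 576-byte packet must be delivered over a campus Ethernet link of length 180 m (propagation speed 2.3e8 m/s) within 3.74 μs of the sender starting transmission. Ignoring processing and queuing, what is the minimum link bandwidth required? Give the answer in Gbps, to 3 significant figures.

L = 4608 bits.
Propagation delay = 180 / 2.3e+08 = 0.782609 μs.
Transmission budget = 3.74 − 0.782609 = 2.95739 μs.
R ≥ L / t_tx = 4608 bits / 2.95739e-06 s = 1.56 Gbps.

1.56 Gbps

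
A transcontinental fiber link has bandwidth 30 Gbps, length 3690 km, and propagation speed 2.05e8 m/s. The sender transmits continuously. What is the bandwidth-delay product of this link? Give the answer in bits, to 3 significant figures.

Propagation delay = 3690000 / 2.05e+08 = 0.018 s.
BDP = R × t_prop = 30000000000 × 0.018 = 540000000 bits.

540000000 bits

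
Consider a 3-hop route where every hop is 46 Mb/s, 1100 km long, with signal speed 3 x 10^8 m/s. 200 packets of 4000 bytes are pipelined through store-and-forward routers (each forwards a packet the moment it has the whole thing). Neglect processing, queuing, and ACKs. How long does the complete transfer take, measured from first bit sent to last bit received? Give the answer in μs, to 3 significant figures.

Per-hop transmission t_tx = L/R = 32000/46000000 = 695.652 μs.
Per-hop propagation t_prop = 1100000/300000000 = 3666.67 μs.
Pipeline fill: first packet needs 3·t_tx to clear all hops; remaining 199 packets each add one t_tx.
Total = (3+200-1)·t_tx + 3·t_prop = 202·695.652 + 3·3666.67 = 152000 μs.

152000 μs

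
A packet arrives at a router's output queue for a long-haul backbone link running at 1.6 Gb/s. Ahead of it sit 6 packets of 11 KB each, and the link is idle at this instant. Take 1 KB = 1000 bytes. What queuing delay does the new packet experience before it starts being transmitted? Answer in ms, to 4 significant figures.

Each queued packet: L/R = 88000/1600000000 = 0.055 ms.
6 queued → 0.33 ms.
Queuing delay = 0.3300 ms.

0.3300 ms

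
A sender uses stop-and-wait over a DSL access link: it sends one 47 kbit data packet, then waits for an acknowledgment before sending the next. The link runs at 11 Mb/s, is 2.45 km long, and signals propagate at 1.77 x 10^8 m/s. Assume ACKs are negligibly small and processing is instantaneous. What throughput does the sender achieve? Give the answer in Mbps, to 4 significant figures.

10.93 Mbps

t_tx = L/R = 47000/11000000 = 0.00427273 s.
t_prop = 2450/177000000 = 1.38418e-05 s; RTT = 2.76836e-05 s.
Cycle = t_tx + RTT = 0.00430041 s.
Throughput = L / cycle = 47000 / 0.00430041 = 10.93 Mbps.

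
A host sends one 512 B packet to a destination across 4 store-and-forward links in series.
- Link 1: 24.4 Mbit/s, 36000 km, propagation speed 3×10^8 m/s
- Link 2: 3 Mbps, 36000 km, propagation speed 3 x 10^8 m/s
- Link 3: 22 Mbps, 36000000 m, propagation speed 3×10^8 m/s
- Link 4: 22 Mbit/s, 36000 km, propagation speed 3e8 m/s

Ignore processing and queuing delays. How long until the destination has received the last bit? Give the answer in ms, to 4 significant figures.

L = 512 × 8 = 4096 bits.
Transmission delays (L/R per hop): 0.167869, 1.36533, 0.186182, 0.186182 ms; sum = 1.90557 ms.
Propagation delays (d/s per hop): 120, 120, 120, 120 ms; sum = 480 ms.
End-to-end = 481.9 ms.

481.9 ms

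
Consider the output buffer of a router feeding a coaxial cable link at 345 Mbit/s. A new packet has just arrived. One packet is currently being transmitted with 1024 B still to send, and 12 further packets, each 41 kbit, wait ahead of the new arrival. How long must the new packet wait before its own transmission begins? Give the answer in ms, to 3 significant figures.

1.45 ms

Each queued packet: L/R = 41000/345000000 = 0.118841 ms.
12 queued → 1.42609 ms.
Plus remaining 8192 bits of current packet: 0.0237449 ms.
Queuing delay = 1.45 ms.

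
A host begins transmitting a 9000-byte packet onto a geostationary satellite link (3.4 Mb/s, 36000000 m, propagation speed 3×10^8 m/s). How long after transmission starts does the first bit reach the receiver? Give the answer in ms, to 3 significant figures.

120 ms

First bit experiences only propagation delay: d/s = 36000000/300000000 = 120 ms.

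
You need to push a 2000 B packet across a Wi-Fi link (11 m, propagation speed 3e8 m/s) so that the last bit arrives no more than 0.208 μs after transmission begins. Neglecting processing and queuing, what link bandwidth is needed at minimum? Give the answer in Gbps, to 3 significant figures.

93.4 Gbps

L = 16000 bits.
Propagation delay = 11 / 300000000 = 0.0366667 μs.
Transmission budget = 0.208 − 0.0366667 = 0.171333 μs.
R ≥ L / t_tx = 16000 bits / 1.71333e-07 s = 93.4 Gbps.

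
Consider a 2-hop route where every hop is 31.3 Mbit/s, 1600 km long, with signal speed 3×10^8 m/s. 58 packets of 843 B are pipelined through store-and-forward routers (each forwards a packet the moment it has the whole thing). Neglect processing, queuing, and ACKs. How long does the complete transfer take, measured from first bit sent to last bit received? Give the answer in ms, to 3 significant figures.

23.4 ms

Per-hop transmission t_tx = L/R = 6744/31300000 = 0.215463 ms.
Per-hop propagation t_prop = 1600000/300000000 = 5.33333 ms.
Pipeline fill: first packet needs 2·t_tx to clear all hops; remaining 57 packets each add one t_tx.
Total = (2+58-1)·t_tx + 2·t_prop = 59·0.215463 + 2·5.33333 = 23.4 ms.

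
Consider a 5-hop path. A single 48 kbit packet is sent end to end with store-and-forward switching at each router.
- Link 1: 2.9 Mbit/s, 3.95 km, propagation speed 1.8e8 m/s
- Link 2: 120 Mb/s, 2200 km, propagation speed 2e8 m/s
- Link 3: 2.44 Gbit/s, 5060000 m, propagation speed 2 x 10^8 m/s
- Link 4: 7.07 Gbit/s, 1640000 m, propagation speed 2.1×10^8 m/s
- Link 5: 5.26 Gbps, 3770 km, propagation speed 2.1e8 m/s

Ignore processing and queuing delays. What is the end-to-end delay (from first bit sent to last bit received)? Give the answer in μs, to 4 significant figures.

L = 48000 bits.
Transmission delays (L/R per hop): 16551.7, 400, 19.6721, 6.78925, 9.12548 μs; sum = 16987.3 μs.
Propagation delays (d/s per hop): 21.9444, 11000, 25300, 7809.52, 17952.4 μs; sum = 62083.8 μs.
End-to-end = 79070 μs.

79070 μs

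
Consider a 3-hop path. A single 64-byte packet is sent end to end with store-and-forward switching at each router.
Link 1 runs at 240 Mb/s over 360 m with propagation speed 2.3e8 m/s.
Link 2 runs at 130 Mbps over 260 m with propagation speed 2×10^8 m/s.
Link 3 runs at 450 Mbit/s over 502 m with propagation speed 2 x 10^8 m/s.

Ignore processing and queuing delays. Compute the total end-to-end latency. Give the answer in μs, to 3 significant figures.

L = 64 × 8 = 512 bits.
Transmission delays (L/R per hop): 2.13333, 3.93846, 1.13778 μs; sum = 7.20957 μs.
Propagation delays (d/s per hop): 1.56522, 1.3, 2.51 μs; sum = 5.37522 μs.
End-to-end = 12.6 μs.

12.6 μs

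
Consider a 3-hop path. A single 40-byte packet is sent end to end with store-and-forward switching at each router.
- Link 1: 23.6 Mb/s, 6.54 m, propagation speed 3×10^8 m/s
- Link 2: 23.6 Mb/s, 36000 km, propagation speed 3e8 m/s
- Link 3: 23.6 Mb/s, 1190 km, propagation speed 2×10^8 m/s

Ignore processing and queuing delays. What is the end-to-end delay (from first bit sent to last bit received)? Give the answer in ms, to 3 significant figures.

126 ms

L = 40 × 8 = 320 bits.
Transmission delay per hop = L/R = 320/23600000 = 0.0135593 ms; 3 hops → 0.040678 ms.
Propagation delays (d/s per hop): 2.18e-05, 120, 5.95 ms; sum = 125.95 ms.
End-to-end = 126 ms.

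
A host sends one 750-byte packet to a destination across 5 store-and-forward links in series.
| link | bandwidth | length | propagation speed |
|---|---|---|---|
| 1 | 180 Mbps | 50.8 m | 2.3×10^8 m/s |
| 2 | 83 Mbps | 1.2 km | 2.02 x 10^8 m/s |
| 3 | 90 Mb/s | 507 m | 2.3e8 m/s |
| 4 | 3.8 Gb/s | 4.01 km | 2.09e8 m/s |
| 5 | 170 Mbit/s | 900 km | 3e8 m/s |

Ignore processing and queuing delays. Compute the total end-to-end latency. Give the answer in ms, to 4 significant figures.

3.237 ms

L = 750 × 8 = 6000 bits.
Transmission delays (L/R per hop): 0.0333333, 0.0722892, 0.0666667, 0.00157895, 0.0352941 ms; sum = 0.209162 ms.
Propagation delays (d/s per hop): 0.00022087, 0.00594059, 0.00220435, 0.0191866, 3 ms; sum = 3.02755 ms.
End-to-end = 3.237 ms.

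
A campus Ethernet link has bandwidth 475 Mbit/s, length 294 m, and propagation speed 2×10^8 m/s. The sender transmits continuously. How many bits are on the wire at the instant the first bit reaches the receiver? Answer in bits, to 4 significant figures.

Propagation delay = 294 / 200000000 = 1.47e-06 s.
BDP = R × t_prop = 475000000 × 1.47e-06 = 698.25 bits.

698.3 bits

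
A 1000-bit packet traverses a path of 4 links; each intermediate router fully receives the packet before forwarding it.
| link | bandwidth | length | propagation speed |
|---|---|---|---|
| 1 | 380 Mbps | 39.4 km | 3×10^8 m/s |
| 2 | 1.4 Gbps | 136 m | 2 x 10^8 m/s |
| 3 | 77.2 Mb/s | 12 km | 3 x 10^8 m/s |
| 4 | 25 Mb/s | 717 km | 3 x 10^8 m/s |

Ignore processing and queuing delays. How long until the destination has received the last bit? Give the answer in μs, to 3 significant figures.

Transmission delays (L/R per hop): 2.63158, 0.714286, 12.9534, 40 μs; sum = 56.2992 μs.
Propagation delays (d/s per hop): 131.333, 0.68, 40, 2390 μs; sum = 2562.01 μs.
End-to-end = 2620 μs.

2620 μs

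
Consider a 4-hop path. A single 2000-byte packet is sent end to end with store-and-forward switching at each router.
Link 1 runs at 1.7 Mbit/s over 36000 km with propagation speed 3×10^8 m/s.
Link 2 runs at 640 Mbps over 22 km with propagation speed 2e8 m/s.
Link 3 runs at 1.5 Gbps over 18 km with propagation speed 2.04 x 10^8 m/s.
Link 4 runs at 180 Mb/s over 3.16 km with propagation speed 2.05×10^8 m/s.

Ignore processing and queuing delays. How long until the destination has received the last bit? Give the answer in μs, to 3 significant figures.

130000 μs

L = 2000 × 8 = 16000 bits.
Transmission delays (L/R per hop): 9411.76, 25, 10.6667, 88.8889 μs; sum = 9536.32 μs.
Propagation delays (d/s per hop): 120000, 110, 88.2353, 15.4146 μs; sum = 120214 μs.
End-to-end = 130000 μs.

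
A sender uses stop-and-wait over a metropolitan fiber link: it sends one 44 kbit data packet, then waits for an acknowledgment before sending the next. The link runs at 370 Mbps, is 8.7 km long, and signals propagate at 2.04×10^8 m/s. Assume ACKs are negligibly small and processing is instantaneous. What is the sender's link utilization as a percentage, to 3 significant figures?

58.2 %

t_tx = L/R = 44000/370000000 = 0.000118919 s.
t_prop = 8700/204000000 = 4.26471e-05 s; RTT = 8.52941e-05 s.
Cycle = t_tx + RTT = 0.000204213 s.
Utilization = t_tx / cycle = 0.000118919/0.000204213 = 58.2 %.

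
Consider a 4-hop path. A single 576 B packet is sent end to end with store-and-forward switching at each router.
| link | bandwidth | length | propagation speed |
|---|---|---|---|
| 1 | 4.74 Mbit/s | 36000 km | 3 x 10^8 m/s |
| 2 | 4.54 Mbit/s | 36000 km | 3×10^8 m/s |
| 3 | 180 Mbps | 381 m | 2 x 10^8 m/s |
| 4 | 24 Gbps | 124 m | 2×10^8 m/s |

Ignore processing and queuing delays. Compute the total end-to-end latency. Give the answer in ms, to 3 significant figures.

L = 576 × 8 = 4608 bits.
Transmission delays (L/R per hop): 0.972152, 1.01498, 0.0256, 0.000192 ms; sum = 2.01292 ms.
Propagation delays (d/s per hop): 120, 120, 0.001905, 0.00062 ms; sum = 240.003 ms.
End-to-end = 242 ms.

242 ms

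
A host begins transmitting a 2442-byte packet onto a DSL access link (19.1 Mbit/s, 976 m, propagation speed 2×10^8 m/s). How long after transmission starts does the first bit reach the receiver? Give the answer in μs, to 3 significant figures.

First bit experiences only propagation delay: d/s = 976/200000000 = 4.88 μs.

4.88 μs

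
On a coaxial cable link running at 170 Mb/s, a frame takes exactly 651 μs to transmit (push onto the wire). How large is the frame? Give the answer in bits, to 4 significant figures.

110700 bits

L = R × t_tx = 170000000 b/s × 0.000651 s = 110670 bits.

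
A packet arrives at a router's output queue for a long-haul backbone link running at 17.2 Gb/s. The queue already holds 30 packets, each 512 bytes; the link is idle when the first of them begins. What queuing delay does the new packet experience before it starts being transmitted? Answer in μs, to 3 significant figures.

7.14 μs

Each queued packet: L/R = 4096/17200000000 = 0.23814 μs.
30 queued → 7.14419 μs.
Queuing delay = 7.14 μs.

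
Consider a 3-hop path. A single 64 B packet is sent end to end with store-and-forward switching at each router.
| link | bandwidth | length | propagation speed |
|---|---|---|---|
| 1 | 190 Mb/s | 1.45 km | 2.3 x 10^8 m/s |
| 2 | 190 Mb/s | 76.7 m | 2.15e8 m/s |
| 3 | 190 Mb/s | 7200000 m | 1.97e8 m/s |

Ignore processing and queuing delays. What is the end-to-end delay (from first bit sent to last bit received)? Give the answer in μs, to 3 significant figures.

L = 64 × 8 = 512 bits.
Transmission delay per hop = L/R = 512/190000000 = 2.69474 μs; 3 hops → 8.08421 μs.
Propagation delays (d/s per hop): 6.30435, 0.356744, 36548.2 μs; sum = 36554.9 μs.
End-to-end = 36600 μs.

36600 μs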